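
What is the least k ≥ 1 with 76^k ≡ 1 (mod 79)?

Since 76 ∈ (Z/79Z)^×, its order divides φ(79) = 79 − 1 = 78 = 2 · 3 · 13.
Divisors of 78: 1, 2, 3, 6, 13, 26, 39, 78.
Check 76^d mod 79 for each divisor in increasing order:
76^1 ≡ 76 (mod 79)
76^2 ≡ 9 (mod 79)
76^3 ≡ 52 (mod 79)
76^6 ≡ 18 (mod 79)
76^13 ≡ 55 (mod 79)
76^26 ≡ 23 (mod 79)
76^39 ≡ 1 (mod 79) ✓
Hence ord(76) = 39.

39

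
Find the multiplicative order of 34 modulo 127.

63

Since 34 ∈ (Z/127Z)^×, its order divides φ(127) = 127 − 1 = 126 = 2 · 3^2 · 7.
Divisors of 126: 1, 2, 3, 6, 7, 9, 14, 18, 21, 42, 63, 126.
Check 34^d mod 127 for each divisor in increasing order:
34^1 ≡ 34
34^2 ≡ 13
34^3 ≡ 61
34^6 ≡ 38
34^7 ≡ 22
34^9 ≡ 32
34^14 ≡ 103
34^18 ≡ 8
34^21 ≡ 107
34^42 ≡ 19
34^63 ≡ 1
So ord_127(34) = 63.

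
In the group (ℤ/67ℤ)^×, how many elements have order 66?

φ(67) = 67 − 1 = 66 = 2 · 3 · 11.
In a cyclic group of order 66, there are φ(d) elements of order d for each divisor d of 66, and zero for non-divisors.
66 = 2 · 3 · 11 divides 66, and φ(66) = 20.

20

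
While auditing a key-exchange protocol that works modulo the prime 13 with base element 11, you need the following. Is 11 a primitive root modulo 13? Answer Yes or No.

Yes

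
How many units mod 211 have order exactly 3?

φ(211) = 211 − 1 = 210 = 2 · 3 · 5 · 7.
Since (Z/211Z)^× is cyclic of order 210, the number of elements of order d is φ(d) when d | 210 and 0 otherwise.
3 | 210, and φ(3) = 3 − 1 = 2.

2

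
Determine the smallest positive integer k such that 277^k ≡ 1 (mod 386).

3

By Lagrange's theorem, ord_386(277) divides φ(386) = φ(2)·φ(193) = 1·192 = 192 = 2^6 · 3.
Divisors of 192: 1, 2, 3, 4, 6, 8, 12, 16, 24, 32, 48, 64, 96, 192.
Check 277^d mod 386 for each divisor in increasing order:
277^1 ≡ 277
277^2 ≡ 301
277^3 ≡ 1
The smallest such exponent is 3, so the order of 277 is 3.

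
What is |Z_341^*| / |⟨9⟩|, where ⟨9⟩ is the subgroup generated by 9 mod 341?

The order of 9 must divide φ(341) = φ(11·31) = (11−1)·(31−1) = 10·30 = 300 = 2^2 · 3 · 5^2.
Divisors of 300: 1, 2, 3, 4, 5, 6, 10, 12, 15, 20, 25, 30, 50, 60, 75, 100, 150, 300.
Check 9^d mod 341 for each divisor in increasing order:
9^1 ≡ 9
9^2 ≡ 81
9^3 ≡ 47
9^4 ≡ 82
9^5 ≡ 56
9^6 ≡ 163
9^10 ≡ 67
9^12 ≡ 312
9^15 ≡ 1
Thus |⟨9⟩| = ord(9) = 15.
The index is φ(341) / ord(9) = 300 / 15 = 20.

20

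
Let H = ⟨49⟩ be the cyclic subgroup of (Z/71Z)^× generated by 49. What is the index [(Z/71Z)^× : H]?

Since 49 ∈ (Z/71Z)^×, its order divides φ(71) = 71 − 1 = 70 = 2 · 5 · 7.
Divisors of 70: 1, 2, 5, 7, 10, 14, 35, 70.
Evaluate successive powers at the divisors of 70:
49^1 ≡ 49 (mod 71)
49^2 ≡ 58 (mod 71)
49^5 ≡ 45 (mod 71)
49^7 ≡ 54 (mod 71)
49^10 ≡ 37 (mod 71)
49^14 ≡ 5 (mod 71)
49^35 ≡ 1 (mod 71) ✓
So ord_71(49) = 35, hence |⟨49⟩| = 35.
The index is φ(71) / ord(49) = 70 / 35 = 2.

2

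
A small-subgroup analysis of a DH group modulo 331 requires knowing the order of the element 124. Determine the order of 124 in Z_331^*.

Since 124 ∈ (Z/331Z)^×, its order divides φ(331) = 331 − 1 = 330 = 2 · 3 · 5 · 11.
Divisors of 330: 1, 2, 3, 5, 6, 10, 11, 15, 22, 30, 33, 55, 66, 110, 165, 330.
Compute 124^d (mod 331) for the divisors d until we hit 1:
124^1 ≡ 124 (mod 331)
124^2 ≡ 150 (mod 331)
124^3 ≡ 64 (mod 331)
124^5 ≡ 1 (mod 331) ✓
Therefore the multiplicative order of 124 modulo 331 is 5.

5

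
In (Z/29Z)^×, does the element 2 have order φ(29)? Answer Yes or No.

Yes

φ(29) = 29 − 1 = 28 = 2^2 · 7.
Test 2^(28/q) mod 29 for each prime factor q of 28:
2^14 ≡ 28 (mod 29)  [q = 2: ≢ 1 ✓]
2^4 ≡ 16 (mod 29)  [q = 7: ≢ 1 ✓]
All checks pass, so 2 has order 28 and is a primitive root modulo 29.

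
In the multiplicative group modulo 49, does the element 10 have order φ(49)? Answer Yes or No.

φ(49) = φ(7^2) = 7·(7−1) = 42 = 2 · 3 · 7.
It suffices to check that the order of 10 is not a proper divisor of 42: compute 10^(42/q) for q ∈ {2, 3, 7}.
10^21 ≡ 48 (mod 49)  [q = 2: ≢ 1 ✓]
10^14 ≡ 30 (mod 49)  [q = 3: ≢ 1 ✓]
10^6 ≡ 8 (mod 49)  [q = 7: ≢ 1 ✓]
Every test exponent gives a nontrivial residue, hence 10 generates the full group.

Yes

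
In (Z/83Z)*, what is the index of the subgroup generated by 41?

2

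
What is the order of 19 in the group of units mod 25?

10

The order of 19 must divide φ(25) = φ(5^2) = 5·(5−1) = 20 = 2^2 · 5.
Divisors of 20: 1, 2, 4, 5, 10, 20.
Evaluate successive powers at the divisors of 20:
19^1 ≡ 19
19^2 ≡ 11
19^4 ≡ 21
19^5 ≡ 24
19^10 ≡ 1
Therefore the multiplicative order of 19 modulo 25 is 10.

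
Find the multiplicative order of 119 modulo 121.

ord(119) | φ(121) = φ(11^2) = 11·(11−1) = 110 = 2 · 5 · 11.
Divisors of 110: 1, 2, 5, 10, 11, 22, 55, 110.
Test each divisor d:
119^1 ≡ 119
119^2 ≡ 4
119^5 ≡ 89
119^10 ≡ 56
119^11 ≡ 9
119^22 ≡ 81
119^55 ≡ 1
So ord_121(119) = 55.

55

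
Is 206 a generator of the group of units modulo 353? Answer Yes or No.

Yes

φ(353) = 353 − 1 = 352 = 2^5 · 11.
It suffices to check that the order of 206 is not a proper divisor of 352: compute 206^(352/q) for q ∈ {2, 11}.
206^176 ≡ 352 (mod 353)  [q = 2: ≢ 1 ✓]
206^32 ≡ 140 (mod 353)  [q = 11: ≢ 1 ✓]
All checks pass, so 206 has order 352 and is a primitive root modulo 353.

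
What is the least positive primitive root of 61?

2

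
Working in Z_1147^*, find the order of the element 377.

9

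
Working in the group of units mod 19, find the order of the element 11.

3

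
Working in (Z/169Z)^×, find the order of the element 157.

By Lagrange's theorem, ord_169(157) divides φ(169) = φ(13^2) = 13·(13−1) = 156 = 2^2 · 3 · 13.
Divisors of 156: 1, 2, 3, 4, 6, 12, 13, 26, 39, 52, 78, 156.
Compute 157^d (mod 169) for the divisors d until we hit 1:
157^1 ≡ 157 (mod 169)
157^2 ≡ 144 (mod 169)
157^3 ≡ 131 (mod 169)
157^4 ≡ 118 (mod 169)
157^6 ≡ 92 (mod 169)
157^12 ≡ 14 (mod 169)
157^13 ≡ 1 (mod 169) ✓
Therefore the multiplicative order of 157 modulo 169 is 13.

13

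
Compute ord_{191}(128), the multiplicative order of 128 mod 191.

By Lagrange's theorem, ord_191(128) divides φ(191) = 191 − 1 = 190 = 2 · 5 · 19.
Divisors of 190: 1, 2, 5, 10, 19, 38, 95, 190.
Evaluate successive powers at the divisors of 190:
128^1 ≡ 128
128^2 ≡ 149
128^5 ≡ 30
128^10 ≡ 136
128^19 ≡ 49
128^38 ≡ 109
128^95 ≡ 1
Therefore the multiplicative order of 128 modulo 191 is 95.

95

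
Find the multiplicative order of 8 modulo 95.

12

The order of 8 must divide φ(95) = φ(5·19) = (5−1)·(19−1) = 4·18 = 72 = 2^3 · 3^2.
Divisors of 72: 1, 2, 3, 4, 6, 8, 9, 12, 18, 24, 36, 72.
Evaluate successive powers at the divisors of 72:
8^1 ≡ 8 (mod 95)
8^2 ≡ 64 (mod 95)
8^3 ≡ 37 (mod 95)
8^4 ≡ 11 (mod 95)
8^6 ≡ 39 (mod 95)
8^8 ≡ 26 (mod 95)
8^9 ≡ 18 (mod 95)
8^12 ≡ 1 (mod 95) ✓
So ord_95(8) = 12.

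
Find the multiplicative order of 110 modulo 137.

136

By Lagrange's theorem, ord_137(110) divides φ(137) = 137 − 1 = 136 = 2^3 · 17.
Divisors of 136: 1, 2, 4, 8, 17, 34, 68, 136.
Check 110^d mod 137 for each divisor in increasing order:
110^1 ≡ 110 (mod 137)
110^2 ≡ 44 (mod 137)
110^4 ≡ 18 (mod 137)
110^8 ≡ 50 (mod 137)
110^17 ≡ 41 (mod 137)
110^34 ≡ 37 (mod 137)
110^68 ≡ 136 (mod 137)
110^136 ≡ 1 (mod 137) ✓
The smallest such exponent is 136, so the order of 110 is 136.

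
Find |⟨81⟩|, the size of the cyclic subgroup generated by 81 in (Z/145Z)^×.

7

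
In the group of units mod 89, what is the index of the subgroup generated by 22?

4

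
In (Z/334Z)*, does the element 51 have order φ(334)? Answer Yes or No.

φ(334) = φ(2)·φ(167) = 1·166 = 166 = 2 · 83.
It suffices to check that the order of 51 is not a proper divisor of 166: compute 51^(166/q) for q ∈ {2, 83}.
51^83 ≡ 333 (mod 334)  [q = 2: ≢ 1 ✓]
51^2 ≡ 263 (mod 334)  [q = 83: ≢ 1 ✓]
Every test exponent gives a nontrivial residue, hence 51 generates the full group.

Yes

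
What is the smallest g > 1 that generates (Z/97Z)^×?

φ(97) = 97 − 1 = 96 = 2^5 · 3.
g is a primitive root iff g^(96/q) ≢ 1 (mod 97) for each prime q ∈ {2, 3}.
g = 2: 2^48 ≡ 1 — hits 1, so not a primitive root.
g = 3: 3^48 ≡ 1 — hits 1, so not a primitive root.
g = 4: 4^48 ≡ 1 — hits 1, so not a primitive root.
g = 5: 5^48 ≡ 96; 5^32 ≡ 35 — none is 1, so 5 is a primitive root.
The smallest primitive root modulo 97 is 5.

5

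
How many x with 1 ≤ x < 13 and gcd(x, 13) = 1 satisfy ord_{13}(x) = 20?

0

φ(13) = 13 − 1 = 12 = 2^2 · 3.
(Z/13Z)^× is cyclic (|G| = 12); a cyclic group of order m has exactly φ(d) elements of each order d | m, and none otherwise.
20 does not divide 12, so no element of (Z/13Z)^× has order 20.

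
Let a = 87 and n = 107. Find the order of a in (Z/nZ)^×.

Since 87 ∈ (Z/107Z)^×, its order divides φ(107) = 107 − 1 = 106 = 2 · 53.
Divisors of 106: 1, 2, 53, 106.
Evaluate successive powers at the divisors of 106:
87^1 ≡ 87
87^2 ≡ 79
87^53 ≡ 1
The smallest such exponent is 53, so the order of 87 is 53.

53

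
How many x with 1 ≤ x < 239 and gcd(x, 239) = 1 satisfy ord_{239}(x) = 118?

0

φ(239) = 239 − 1 = 238 = 2 · 7 · 17.
(Z/239Z)^× is cyclic (|G| = 238); a cyclic group of order m has exactly φ(d) elements of each order d | m, and none otherwise.
Since 118 ∤ 238, the count is 0.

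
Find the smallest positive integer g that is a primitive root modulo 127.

3

φ(127) = 127 − 1 = 126 = 2 · 3^2 · 7.
g is a primitive root iff g^(126/q) ≢ 1 (mod 127) for each prime q ∈ {2, 3, 7}.
g = 2: 2^63 ≡ 1 — hits 1, so not a primitive root.
g = 3: 3^63 ≡ 126; 3^42 ≡ 107; 3^18 ≡ 4 — none is 1, so 3 is a primitive root.
Hence the least primitive root of 127 is 3.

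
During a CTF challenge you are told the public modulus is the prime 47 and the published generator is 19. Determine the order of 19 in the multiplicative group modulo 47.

By Lagrange's theorem, ord_47(19) divides φ(47) = 47 − 1 = 46 = 2 · 23.
Divisors of 46: 1, 2, 23, 46.
Check 19^d mod 47 for each divisor in increasing order:
19^1 ≡ 19
19^2 ≡ 32
19^23 ≡ 46
19^46 ≡ 1
Therefore the multiplicative order of 19 modulo 47 is 46.

46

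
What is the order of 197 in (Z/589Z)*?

30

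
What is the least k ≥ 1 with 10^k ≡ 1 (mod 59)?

58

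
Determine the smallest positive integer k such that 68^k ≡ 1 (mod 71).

Since 68 ∈ (Z/71Z)^×, its order divides φ(71) = 71 − 1 = 70 = 2 · 5 · 7.
Divisors of 70: 1, 2, 5, 7, 10, 14, 35, 70.
Check 68^d mod 71 for each divisor in increasing order:
68^1 ≡ 68 (mod 71)
68^2 ≡ 9 (mod 71)
68^5 ≡ 41 (mod 71)
68^7 ≡ 14 (mod 71)
68^10 ≡ 48 (mod 71)
68^14 ≡ 54 (mod 71)
68^35 ≡ 70 (mod 71)
68^70 ≡ 1 (mod 71) ✓
The smallest such exponent is 70, so the order of 68 is 70.

70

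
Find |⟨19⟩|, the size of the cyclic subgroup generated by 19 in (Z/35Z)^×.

6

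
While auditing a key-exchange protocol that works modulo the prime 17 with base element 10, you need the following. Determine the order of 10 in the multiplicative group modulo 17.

16

Since 10 ∈ (Z/17Z)^×, its order divides φ(17) = 17 − 1 = 16 = 2^4.
Divisors of 16: 1, 2, 4, 8, 16.
Compute 10^d (mod 17) for the divisors d until we hit 1:
10^1 ≡ 10
10^2 ≡ 15
10^4 ≡ 4
10^8 ≡ 16
10^16 ≡ 1
The smallest such exponent is 16, so the order of 10 is 16.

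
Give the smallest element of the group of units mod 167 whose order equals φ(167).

φ(167) = 167 − 1 = 166 = 2 · 83.
g is a primitive root iff g^(166/q) ≢ 1 (mod 167) for each prime q ∈ {2, 83}.
g = 2: 2^83 ≡ 1 — hits 1, so not a primitive root.
g = 3: 3^83 ≡ 1 — hits 1, so not a primitive root.
g = 4: 4^83 ≡ 1 — hits 1, so not a primitive root.
g = 5: 5^83 ≡ 166; 5^2 ≡ 25 — none is 1, so 5 is a primitive root.
The smallest primitive root modulo 167 is 5.

5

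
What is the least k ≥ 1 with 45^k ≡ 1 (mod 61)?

30

By Lagrange's theorem, ord_61(45) divides φ(61) = 61 − 1 = 60 = 2^2 · 3 · 5.
Divisors of 60: 1, 2, 3, 4, 5, 6, 10, 12, 15, 20, 30, 60.
Test each divisor d:
45^1 ≡ 45 (mod 61)
45^2 ≡ 12 (mod 61)
45^3 ≡ 52 (mod 61)
45^4 ≡ 22 (mod 61)
45^5 ≡ 14 (mod 61)
45^6 ≡ 20 (mod 61)
45^10 ≡ 13 (mod 61)
45^12 ≡ 34 (mod 61)
45^15 ≡ 60 (mod 61)
45^20 ≡ 47 (mod 61)
45^30 ≡ 1 (mod 61) ✓
Hence ord(45) = 30.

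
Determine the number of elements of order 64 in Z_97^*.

φ(97) = 97 − 1 = 96 = 2^5 · 3.
In a cyclic group of order 96, there are φ(d) elements of order d for each divisor d of 96, and zero for non-divisors.
Here 96 is not a multiple of 64, so there are no elements of order 64.

0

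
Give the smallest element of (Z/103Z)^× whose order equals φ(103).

5

φ(103) = 103 − 1 = 102 = 2 · 3 · 17.
Test candidates g = 2, 3, … against the prime factors q ∈ {2, 3, 17} of φ(103): g is a generator iff g^(102/q) ≢ 1 for every such q.
g = 2: 2^51 ≡ 1 — hits 1, so not a primitive root.
g = 3: 3^51 ≡ 102; 3^34 ≡ 1 — hits 1, so not a primitive root.
g = 4: 4^51 ≡ 1 — hits 1, so not a primitive root.
g = 5: 5^51 ≡ 102; 5^34 ≡ 56; 5^6 ≡ 72 — none is 1, so 5 is a primitive root.
Hence the least primitive root of 103 is 5.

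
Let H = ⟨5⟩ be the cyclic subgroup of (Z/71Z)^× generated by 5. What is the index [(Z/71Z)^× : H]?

14

The order of 5 must divide φ(71) = 71 − 1 = 70 = 2 · 5 · 7.
Divisors of 70: 1, 2, 5, 7, 10, 14, 35, 70.
Evaluate successive powers at the divisors of 70:
5^1 ≡ 5 (mod 71)
5^2 ≡ 25 (mod 71)
5^5 ≡ 1 (mod 71) ✓
So ord_71(5) = 5, hence |⟨5⟩| = 5.
Index = |(Z/71Z)^×| / |⟨5⟩| = 70 / 5 = 14.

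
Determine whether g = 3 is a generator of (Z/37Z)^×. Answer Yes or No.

φ(37) = 37 − 1 = 36 = 2^2 · 3^2.
Test 3^(36/q) mod 37 for each prime factor q of 36:
3^18 ≡ 1 (mod 37)  [q = 2: ≡ 1 ✗]
3^12 ≡ 10 (mod 37)  [q = 3: ≢ 1 ✓]
Since 3^18 ≡ 1, the order of 3 divides 18 < 36, so 3 is not a primitive root.

No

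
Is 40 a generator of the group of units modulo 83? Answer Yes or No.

No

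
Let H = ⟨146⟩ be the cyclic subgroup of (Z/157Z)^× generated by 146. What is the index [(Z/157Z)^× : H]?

2

By Lagrange's theorem, ord_157(146) divides φ(157) = 157 − 1 = 156 = 2^2 · 3 · 13.
Divisors of 156: 1, 2, 3, 4, 6, 12, 13, 26, 39, 52, 78, 156.
Compute 146^d (mod 157) for the divisors d until we hit 1:
146^1 ≡ 146 (mod 157)
146^2 ≡ 121 (mod 157)
146^3 ≡ 82 (mod 157)
146^4 ≡ 40 (mod 157)
146^6 ≡ 130 (mod 157)
146^12 ≡ 101 (mod 157)
146^13 ≡ 145 (mod 157)
146^26 ≡ 144 (mod 157)
146^39 ≡ 156 (mod 157)
146^52 ≡ 12 (mod 157)
146^78 ≡ 1 (mod 157) ✓
Thus |⟨146⟩| = ord(146) = 78.
The index is φ(157) / ord(146) = 156 / 78 = 2.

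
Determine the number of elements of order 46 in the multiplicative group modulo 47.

φ(47) = 47 − 1 = 46 = 2 · 23.
Since (Z/47Z)^× is cyclic of order 46, the number of elements of order d is φ(d) when d | 46 and 0 otherwise.
46 = 2 · 23 divides 46, and φ(46) = 22.

22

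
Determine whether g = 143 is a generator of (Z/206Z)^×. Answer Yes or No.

Yes

φ(206) = φ(2)·φ(103) = 1·102 = 102 = 2 · 3 · 17.
It suffices to check that the order of 143 is not a proper divisor of 102: compute 143^(102/q) for q ∈ {2, 3, 17}.
143^51 ≡ 205 (mod 206)  [q = 2: ≢ 1 ✓]
143^34 ≡ 159 (mod 206)  [q = 3: ≢ 1 ✓]
143^6 ≡ 133 (mod 206)  [q = 17: ≢ 1 ✓]
Every test exponent gives a nontrivial residue, hence 143 generates the full group.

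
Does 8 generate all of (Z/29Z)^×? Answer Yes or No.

φ(29) = 29 − 1 = 28 = 2^2 · 7.
An element g generates (Z/29Z)^× iff g^(28/q) ≢ 1 (mod 29) for each prime q ∈ {2, 7}.
8^14 ≡ 28 (mod 29)  [q = 2: ≢ 1 ✓]
8^4 ≡ 7 (mod 29)  [q = 7: ≢ 1 ✓]
All checks pass, so 8 has order 28 and is a primitive root modulo 29.

Yes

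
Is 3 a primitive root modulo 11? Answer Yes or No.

φ(11) = 11 − 1 = 10 = 2 · 5.
3 is a primitive root mod 11 iff 3^(φ(11)/q) ≢ 1 for every prime q | φ(11), i.e. q ∈ {2, 5}.
3^5 ≡ 1 (mod 11)  [q = 2: ≡ 1 ✗]
3^2 ≡ 9 (mod 11)  [q = 5: ≢ 1 ✓]
The check at q = 2 fails, so 3 generates a proper subgroup.

No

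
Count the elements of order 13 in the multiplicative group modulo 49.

0

φ(49) = φ(7^2) = 7·(7−1) = 42 = 2 · 3 · 7.
(Z/49Z)^× is cyclic (|G| = 42); a cyclic group of order m has exactly φ(d) elements of each order d | m, and none otherwise.
13 does not divide 42, so no element of (Z/49Z)^× has order 13.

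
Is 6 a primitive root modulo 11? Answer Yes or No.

Yes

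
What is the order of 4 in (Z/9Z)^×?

3

By Lagrange's theorem, ord_9(4) divides φ(9) = φ(3^2) = 3·(3−1) = 6 = 2 · 3.
Divisors of 6: 1, 2, 3, 6.
Compute 4^d (mod 9) for the divisors d until we hit 1:
4^1 ≡ 4 (mod 9)
4^2 ≡ 7 (mod 9)
4^3 ≡ 1 (mod 9) ✓
So ord_9(4) = 3.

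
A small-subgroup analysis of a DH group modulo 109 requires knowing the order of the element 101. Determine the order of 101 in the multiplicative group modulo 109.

The order of 101 must divide φ(109) = 109 − 1 = 108 = 2^2 · 3^3.
Divisors of 108: 1, 2, 3, 4, 6, 9, 12, 18, 27, 36, 54, 108.
Check 101^d mod 109 for each divisor in increasing order:
101^1 ≡ 101 (mod 109)
101^2 ≡ 64 (mod 109)
101^3 ≡ 33 (mod 109)
101^4 ≡ 63 (mod 109)
101^6 ≡ 108 (mod 109)
101^9 ≡ 76 (mod 109)
101^12 ≡ 1 (mod 109) ✓
So ord_109(101) = 12.

12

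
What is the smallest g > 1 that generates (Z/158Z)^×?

3

φ(158) = φ(2)·φ(79) = 1·78 = 78 = 2 · 3 · 13.
Test candidates g = 2, 3, … against the prime factors q ∈ {2, 3, 13} of φ(158): g is a generator iff g^(78/q) ≢ 1 for every such q.
g = 2: gcd(2, 158) = 2 > 1, not a unit — skip.
g = 3: 3^39 ≡ 157; 3^26 ≡ 23; 3^6 ≡ 97 — none is 1, so 3 is a primitive root.
So 3 is the smallest generator of (Z/158Z)^×.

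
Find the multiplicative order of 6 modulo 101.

ord(6) | φ(101) = 101 − 1 = 100 = 2^2 · 5^2.
Divisors of 100: 1, 2, 4, 5, 10, 20, 25, 50, 100.
Compute 6^d (mod 101) for the divisors d until we hit 1:
6^1 ≡ 6 (mod 101)
6^2 ≡ 36 (mod 101)
6^4 ≡ 84 (mod 101)
6^5 ≡ 100 (mod 101)
6^10 ≡ 1 (mod 101) ✓
The smallest such exponent is 10, so the order of 6 is 10.

10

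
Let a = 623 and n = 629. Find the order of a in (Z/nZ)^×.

16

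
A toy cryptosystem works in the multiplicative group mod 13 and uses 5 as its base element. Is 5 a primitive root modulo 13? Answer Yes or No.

No

φ(13) = 13 − 1 = 12 = 2^2 · 3.
5 is a primitive root mod 13 iff 5^(φ(13)/q) ≢ 1 for every prime q | φ(13), i.e. q ∈ {2, 3}.
5^6 ≡ 12 (mod 13)  [q = 2: ≢ 1 ✓]
5^4 ≡ 1 (mod 13)  [q = 3: ≡ 1 ✗]
5^4 ≡ 1 shows ord(5) | 4, strictly less than φ(13); not a primitive root.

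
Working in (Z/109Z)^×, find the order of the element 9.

27

ord(9) | φ(109) = 109 − 1 = 108 = 2^2 · 3^3.
Divisors of 108: 1, 2, 3, 4, 6, 9, 12, 18, 27, 36, 54, 108.
Test each divisor d:
9^1 ≡ 9 (mod 109)
9^2 ≡ 81 (mod 109)
9^3 ≡ 75 (mod 109)
9^4 ≡ 21 (mod 109)
9^6 ≡ 66 (mod 109)
9^9 ≡ 45 (mod 109)
9^12 ≡ 105 (mod 109)
9^18 ≡ 63 (mod 109)
9^27 ≡ 1 (mod 109) ✓
So ord_109(9) = 27.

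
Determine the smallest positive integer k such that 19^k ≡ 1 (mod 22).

Since 19 ∈ (Z/22Z)^×, its order divides φ(22) = φ(2)·φ(11) = 1·10 = 10 = 2 · 5.
Divisors of 10: 1, 2, 5, 10.
Evaluate successive powers at the divisors of 10:
19^1 ≡ 19 (mod 22)
19^2 ≡ 9 (mod 22)
19^5 ≡ 21 (mod 22)
19^10 ≡ 1 (mod 22) ✓
The smallest such exponent is 10, so the order of 19 is 10.

10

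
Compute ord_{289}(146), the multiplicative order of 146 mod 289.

272

The order of 146 must divide φ(289) = φ(17^2) = 17·(17−1) = 272 = 2^4 · 17.
Divisors of 272: 1, 2, 4, 8, 16, 17, 34, 68, 136, 272.
Evaluate successive powers at the divisors of 272:
146^1 ≡ 146 (mod 289)
146^2 ≡ 219 (mod 289)
146^4 ≡ 276 (mod 289)
146^8 ≡ 169 (mod 289)
146^16 ≡ 239 (mod 289)
146^17 ≡ 214 (mod 289)
146^34 ≡ 134 (mod 289)
146^68 ≡ 38 (mod 289)
146^136 ≡ 288 (mod 289)
146^272 ≡ 1 (mod 289) ✓
The smallest such exponent is 272, so the order of 146 is 272.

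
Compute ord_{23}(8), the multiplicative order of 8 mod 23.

11

By Lagrange's theorem, ord_23(8) divides φ(23) = 23 − 1 = 22 = 2 · 11.
Divisors of 22: 1, 2, 11, 22.
Test each divisor d:
8^1 ≡ 8 (mod 23)
8^2 ≡ 18 (mod 23)
8^11 ≡ 1 (mod 23) ✓
So ord_23(8) = 11.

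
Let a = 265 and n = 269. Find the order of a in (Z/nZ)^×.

67

The order of 265 must divide φ(269) = 269 − 1 = 268 = 2^2 · 67.
Divisors of 268: 1, 2, 4, 67, 134, 268.
Check 265^d mod 269 for each divisor in increasing order:
265^1 ≡ 265 (mod 269)
265^2 ≡ 16 (mod 269)
265^4 ≡ 256 (mod 269)
265^67 ≡ 1 (mod 269) ✓
The smallest such exponent is 67, so the order of 265 is 67.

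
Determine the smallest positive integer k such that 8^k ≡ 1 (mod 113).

28

By Lagrange's theorem, ord_113(8) divides φ(113) = 113 − 1 = 112 = 2^4 · 7.
Divisors of 112: 1, 2, 4, 7, 8, 14, 16, 28, 56, 112.
Evaluate successive powers at the divisors of 112:
8^1 ≡ 8 (mod 113)
8^2 ≡ 64 (mod 113)
8^4 ≡ 28 (mod 113)
8^7 ≡ 98 (mod 113)
8^8 ≡ 106 (mod 113)
8^14 ≡ 112 (mod 113)
8^16 ≡ 49 (mod 113)
8^28 ≡ 1 (mod 113) ✓
Hence ord(8) = 28.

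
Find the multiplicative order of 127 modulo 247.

18

By Lagrange's theorem, ord_247(127) divides φ(247) = φ(13·19) = (13−1)·(19−1) = 12·18 = 216 = 2^3 · 3^3.
Divisors of 216: 1, 2, 3, 4, 6, 8, 9, 12, 18, 24, 27, 36, 54, 72, 108, 216.
Evaluate successive powers at the divisors of 216:
127^1 ≡ 127 (mod 247)
127^2 ≡ 74 (mod 247)
127^3 ≡ 12 (mod 247)
127^4 ≡ 42 (mod 247)
127^6 ≡ 144 (mod 247)
127^8 ≡ 35 (mod 247)
127^9 ≡ 246 (mod 247)
127^12 ≡ 235 (mod 247)
127^18 ≡ 1 (mod 247) ✓
So ord_247(127) = 18.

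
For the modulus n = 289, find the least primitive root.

3

φ(289) = φ(17^2) = 17·(17−1) = 272 = 2^4 · 17.
g is a primitive root iff g^(272/q) ≢ 1 (mod 289) for each prime q ∈ {2, 17}.
g = 2: 2^136 ≡ 1 — hits 1, so not a primitive root.
g = 3: 3^136 ≡ 288; 3^16 ≡ 171 — none is 1, so 3 is a primitive root.
Hence the least primitive root of 289 is 3.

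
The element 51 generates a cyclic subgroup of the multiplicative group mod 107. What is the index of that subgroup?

1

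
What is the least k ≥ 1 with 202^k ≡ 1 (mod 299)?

The order of 202 must divide φ(299) = φ(13·23) = (13−1)·(23−1) = 12·22 = 264 = 2^3 · 3 · 11.
Divisors of 264: 1, 2, 3, 4, 6, 8, 11, 12, 22, 24, 33, 44, 66, 88, 132, 264.
Evaluate successive powers at the divisors of 264:
202^1 ≡ 202
202^2 ≡ 140
202^3 ≡ 174
202^4 ≡ 165
202^6 ≡ 77
202^8 ≡ 16
202^11 ≡ 93
202^12 ≡ 248
202^22 ≡ 277
202^24 ≡ 209
202^33 ≡ 47
202^44 ≡ 185
202^66 ≡ 116
202^88 ≡ 139
202^132 ≡ 1
Hence ord(202) = 132.

132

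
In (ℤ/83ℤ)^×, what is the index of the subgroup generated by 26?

Since 26 ∈ (Z/83Z)^×, its order divides φ(83) = 83 − 1 = 82 = 2 · 41.
Divisors of 82: 1, 2, 41, 82.
Check 26^d mod 83 for each divisor in increasing order:
26^1 ≡ 26 (mod 83)
26^2 ≡ 12 (mod 83)
26^41 ≡ 1 (mod 83) ✓
The order of 26 is 41, so the subgroup it generates has 41 elements.
Index = |(Z/83Z)^×| / |⟨26⟩| = 82 / 41 = 2.

2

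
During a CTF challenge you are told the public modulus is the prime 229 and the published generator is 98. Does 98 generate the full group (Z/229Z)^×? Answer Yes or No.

φ(229) = 229 − 1 = 228 = 2^2 · 3 · 19.
98 is a primitive root mod 229 iff 98^(φ(229)/q) ≢ 1 for every prime q | φ(229), i.e. q ∈ {2, 3, 19}.
98^114 ≡ 228 (mod 229)  [q = 2: ≢ 1 ✓]
98^76 ≡ 134 (mod 229)  [q = 3: ≢ 1 ✓]
98^12 ≡ 16 (mod 229)  [q = 19: ≢ 1 ✓]
All checks pass, so 98 has order 228 and is a primitive root modulo 229.

Yes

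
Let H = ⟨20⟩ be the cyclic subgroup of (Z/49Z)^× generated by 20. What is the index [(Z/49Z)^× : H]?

3

By Lagrange's theorem, ord_49(20) divides φ(49) = φ(7^2) = 7·(7−1) = 42 = 2 · 3 · 7.
Divisors of 42: 1, 2, 3, 6, 7, 14, 21, 42.
Test each divisor d:
20^1 ≡ 20
20^2 ≡ 8
20^3 ≡ 13
20^6 ≡ 22
20^7 ≡ 48
20^14 ≡ 1
The order of 20 is 14, so the subgroup it generates has 14 elements.
[(Z/49Z)^× : ⟨20⟩] = 42/14 = 3.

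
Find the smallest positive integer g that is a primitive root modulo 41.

φ(41) = 41 − 1 = 40 = 2^3 · 5.
g is a primitive root iff g^(40/q) ≢ 1 (mod 41) for each prime q ∈ {2, 5}.
g = 2: 2^20 ≡ 1 — hits 1, so not a primitive root.
g = 3: 3^20 ≡ 40; 3^8 ≡ 1 — hits 1, so not a primitive root.
g = 4: 4^20 ≡ 1 — hits 1, so not a primitive root.
g = 5: 5^20 ≡ 1 — hits 1, so not a primitive root.
g = 6: 6^20 ≡ 40; 6^8 ≡ 10 — none is 1, so 6 is a primitive root.
So 6 is the smallest generator of (Z/41Z)^×.

6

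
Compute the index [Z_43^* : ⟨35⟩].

6

The order of 35 must divide φ(43) = 43 − 1 = 42 = 2 · 3 · 7.
Divisors of 42: 1, 2, 3, 6, 7, 14, 21, 42.
Check 35^d mod 43 for each divisor in increasing order:
35^1 ≡ 35 (mod 43)
35^2 ≡ 21 (mod 43)
35^3 ≡ 4 (mod 43)
35^6 ≡ 16 (mod 43)
35^7 ≡ 1 (mod 43) ✓
The order of 35 is 7, so the subgroup it generates has 7 elements.
The index is φ(43) / ord(35) = 42 / 7 = 6.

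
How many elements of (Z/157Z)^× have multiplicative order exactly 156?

48

φ(157) = 157 − 1 = 156 = 2^2 · 3 · 13.
Since (Z/157Z)^× is cyclic of order 156, the number of elements of order d is φ(d) when d | 156 and 0 otherwise.
156 = 2^2 · 3 · 13 divides 156, and φ(156) = 48.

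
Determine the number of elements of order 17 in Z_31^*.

φ(31) = 31 − 1 = 30 = 2 · 3 · 5.
In a cyclic group of order 30, there are φ(d) elements of order d for each divisor d of 30, and zero for non-divisors.
17 does not divide 30, so no element of (Z/31Z)^× has order 17.

0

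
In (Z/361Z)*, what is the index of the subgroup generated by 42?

2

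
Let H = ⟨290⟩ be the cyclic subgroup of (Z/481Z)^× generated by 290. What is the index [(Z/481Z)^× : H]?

36

The order of 290 must divide φ(481) = φ(13·37) = (13−1)·(37−1) = 12·36 = 432 = 2^4 · 3^3.
Divisors of 432: 1, 2, 3, 4, 6, 8, 9, 12, 16, 18, 24, 27, 36, 48, 54, 72, 108, 144, 216, 432.
Compute 290^d (mod 481) for the divisors d until we hit 1:
290^1 ≡ 290
290^2 ≡ 406
290^3 ≡ 376
290^4 ≡ 334
290^6 ≡ 443
290^8 ≡ 445
290^9 ≡ 142
290^12 ≡ 1
Thus |⟨290⟩| = ord(290) = 12.
Index = |(Z/481Z)^×| / |⟨290⟩| = 432 / 12 = 36.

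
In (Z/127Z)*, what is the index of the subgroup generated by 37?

By Lagrange's theorem, ord_127(37) divides φ(127) = 127 − 1 = 126 = 2 · 3^2 · 7.
Divisors of 126: 1, 2, 3, 6, 7, 9, 14, 18, 21, 42, 63, 126.
Test each divisor d:
37^1 ≡ 37 (mod 127)
37^2 ≡ 99 (mod 127)
37^3 ≡ 107 (mod 127)
37^6 ≡ 19 (mod 127)
37^7 ≡ 68 (mod 127)
37^9 ≡ 1 (mod 127) ✓
Thus |⟨37⟩| = ord(37) = 9.
The index is φ(127) / ord(37) = 126 / 9 = 14.

14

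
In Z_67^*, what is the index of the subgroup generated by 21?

2

The order of 21 must divide φ(67) = 67 − 1 = 66 = 2 · 3 · 11.
Divisors of 66: 1, 2, 3, 6, 11, 22, 33, 66.
Evaluate successive powers at the divisors of 66:
21^1 ≡ 21 (mod 67)
21^2 ≡ 39 (mod 67)
21^3 ≡ 15 (mod 67)
21^6 ≡ 24 (mod 67)
21^11 ≡ 37 (mod 67)
21^22 ≡ 29 (mod 67)
21^33 ≡ 1 (mod 67) ✓
The order of 21 is 33, so the subgroup it generates has 33 elements.
The index is φ(67) / ord(21) = 66 / 33 = 2.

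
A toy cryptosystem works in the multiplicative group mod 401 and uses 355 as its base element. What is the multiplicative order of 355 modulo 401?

Since 355 ∈ (Z/401Z)^×, its order divides φ(401) = 401 − 1 = 400 = 2^4 · 5^2.
Divisors of 400: 1, 2, 4, 5, 8, 10, 16, 20, 25, 40, 50, 80, 100, 200, 400.
Compute 355^d (mod 401) for the divisors d until we hit 1:
355^1 ≡ 355
355^2 ≡ 111
355^4 ≡ 291
355^5 ≡ 248
355^8 ≡ 70
355^10 ≡ 151
355^16 ≡ 88
355^20 ≡ 345
355^25 ≡ 147
355^40 ≡ 329
355^50 ≡ 356
355^80 ≡ 372
355^100 ≡ 20
355^200 ≡ 400
355^400 ≡ 1
So ord_401(355) = 400.

400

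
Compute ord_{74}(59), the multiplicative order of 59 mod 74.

36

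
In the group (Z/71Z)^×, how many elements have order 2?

1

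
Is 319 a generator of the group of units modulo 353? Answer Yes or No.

No

φ(353) = 353 − 1 = 352 = 2^5 · 11.
Test 319^(352/q) mod 353 for each prime factor q of 352:
319^176 ≡ 1 (mod 353)  [q = 2: ≡ 1 ✗]
319^32 ≡ 22 (mod 353)  [q = 11: ≢ 1 ✓]
The check at q = 2 fails, so 319 generates a proper subgroup.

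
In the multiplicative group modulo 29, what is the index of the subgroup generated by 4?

By Lagrange's theorem, ord_29(4) divides φ(29) = 29 − 1 = 28 = 2^2 · 7.
Divisors of 28: 1, 2, 4, 7, 14, 28.
Evaluate successive powers at the divisors of 28:
4^1 ≡ 4 (mod 29)
4^2 ≡ 16 (mod 29)
4^4 ≡ 24 (mod 29)
4^7 ≡ 28 (mod 29)
4^14 ≡ 1 (mod 29) ✓
So ord_29(4) = 14, hence |⟨4⟩| = 14.
Index = |(Z/29Z)^×| / |⟨4⟩| = 28 / 14 = 2.

2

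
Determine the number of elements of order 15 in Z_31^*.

φ(31) = 31 − 1 = 30 = 2 · 3 · 5.
(Z/31Z)^× is cyclic (|G| = 30); a cyclic group of order m has exactly φ(d) elements of each order d | m, and none otherwise.
15 = 3 · 5 divides 30, and φ(15) = 8.

8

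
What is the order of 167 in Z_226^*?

ord(167) | φ(226) = φ(2)·φ(113) = 1·112 = 112 = 2^4 · 7.
Divisors of 112: 1, 2, 4, 7, 8, 14, 16, 28, 56, 112.
Test each divisor d:
167^1 ≡ 167 (mod 226)
167^2 ≡ 91 (mod 226)
167^4 ≡ 145 (mod 226)
167^7 ≡ 65 (mod 226)
167^8 ≡ 7 (mod 226)
167^14 ≡ 157 (mod 226)
167^16 ≡ 49 (mod 226)
167^28 ≡ 15 (mod 226)
167^56 ≡ 225 (mod 226)
167^112 ≡ 1 (mod 226) ✓
Therefore the multiplicative order of 167 modulo 226 is 112.

112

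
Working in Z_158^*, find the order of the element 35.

The order of 35 must divide φ(158) = φ(2)·φ(79) = 1·78 = 78 = 2 · 3 · 13.
Divisors of 78: 1, 2, 3, 6, 13, 26, 39, 78.
Compute 35^d (mod 158) for the divisors d until we hit 1:
35^1 ≡ 35 (mod 158)
35^2 ≡ 119 (mod 158)
35^3 ≡ 57 (mod 158)
35^6 ≡ 89 (mod 158)
35^13 ≡ 103 (mod 158)
35^26 ≡ 23 (mod 158)
35^39 ≡ 157 (mod 158)
35^78 ≡ 1 (mod 158) ✓
The smallest such exponent is 78, so the order of 35 is 78.

78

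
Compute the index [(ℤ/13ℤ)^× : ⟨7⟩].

1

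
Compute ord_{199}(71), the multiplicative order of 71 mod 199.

ord(71) | φ(199) = 199 − 1 = 198 = 2 · 3^2 · 11.
Divisors of 198: 1, 2, 3, 6, 9, 11, 18, 22, 33, 66, 99, 198.
Evaluate successive powers at the divisors of 198:
71^1 ≡ 71 (mod 199)
71^2 ≡ 66 (mod 199)
71^3 ≡ 109 (mod 199)
71^6 ≡ 140 (mod 199)
71^9 ≡ 136 (mod 199)
71^11 ≡ 21 (mod 199)
71^18 ≡ 188 (mod 199)
71^22 ≡ 43 (mod 199)
71^33 ≡ 107 (mod 199)
71^66 ≡ 106 (mod 199)
71^99 ≡ 198 (mod 199)
71^198 ≡ 1 (mod 199) ✓
The smallest such exponent is 198, so the order of 71 is 198.

198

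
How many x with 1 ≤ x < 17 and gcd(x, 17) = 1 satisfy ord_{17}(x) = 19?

0

φ(17) = 17 − 1 = 16 = 2^4.
In a cyclic group of order 16, there are φ(d) elements of order d for each divisor d of 16, and zero for non-divisors.
19 does not divide 16, so no element of (Z/17Z)^× has order 19.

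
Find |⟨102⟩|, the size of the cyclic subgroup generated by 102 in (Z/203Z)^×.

By Lagrange's theorem, ord_203(102) divides φ(203) = φ(7·29) = (7−1)·(29−1) = 6·28 = 168 = 2^3 · 3 · 7.
Divisors of 168: 1, 2, 3, 4, 6, 7, 8, 12, 14, 21, 24, 28, 42, 56, 84, 168.
Check 102^d mod 203 for each divisor in increasing order:
102^1 ≡ 102 (mod 203)
102^2 ≡ 51 (mod 203)
102^3 ≡ 127 (mod 203)
102^4 ≡ 165 (mod 203)
102^6 ≡ 92 (mod 203)
102^7 ≡ 46 (mod 203)
102^8 ≡ 23 (mod 203)
102^12 ≡ 141 (mod 203)
102^14 ≡ 86 (mod 203)
102^21 ≡ 99 (mod 203)
102^24 ≡ 190 (mod 203)
102^28 ≡ 88 (mod 203)
102^42 ≡ 57 (mod 203)
102^56 ≡ 30 (mod 203)
102^84 ≡ 1 (mod 203) ✓
The smallest such exponent is 84, so the order of 102 is 84.

84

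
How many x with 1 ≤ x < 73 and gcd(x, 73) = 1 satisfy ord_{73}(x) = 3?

2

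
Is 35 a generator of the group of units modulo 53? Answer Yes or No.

Yes

φ(53) = 53 − 1 = 52 = 2^2 · 13.
Test 35^(52/q) mod 53 for each prime factor q of 52:
35^26 ≡ 52 (mod 53)  [q = 2: ≢ 1 ✓]
35^4 ≡ 36 (mod 53)  [q = 13: ≢ 1 ✓]
Every test exponent gives a nontrivial residue, hence 35 generates the full group.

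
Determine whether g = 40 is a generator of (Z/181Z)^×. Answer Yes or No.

No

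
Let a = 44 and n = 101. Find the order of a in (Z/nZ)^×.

Since 44 ∈ (Z/101Z)^×, its order divides φ(101) = 101 − 1 = 100 = 2^2 · 5^2.
Divisors of 100: 1, 2, 4, 5, 10, 20, 25, 50, 100.
Test each divisor d:
44^1 ≡ 44 (mod 101)
44^2 ≡ 17 (mod 101)
44^4 ≡ 87 (mod 101)
44^5 ≡ 91 (mod 101)
44^10 ≡ 100 (mod 101)
44^20 ≡ 1 (mod 101) ✓
So ord_101(44) = 20.

20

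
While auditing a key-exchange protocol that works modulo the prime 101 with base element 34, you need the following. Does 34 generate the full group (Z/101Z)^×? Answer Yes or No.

Yes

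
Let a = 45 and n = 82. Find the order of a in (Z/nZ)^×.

Since 45 ∈ (Z/82Z)^×, its order divides φ(82) = φ(2)·φ(41) = 1·40 = 40 = 2^3 · 5.
Divisors of 40: 1, 2, 4, 5, 8, 10, 20, 40.
Compute 45^d (mod 82) for the divisors d until we hit 1:
45^1 ≡ 45 (mod 82)
45^2 ≡ 57 (mod 82)
45^4 ≡ 51 (mod 82)
45^5 ≡ 81 (mod 82)
45^8 ≡ 59 (mod 82)
45^10 ≡ 1 (mod 82) ✓
The smallest such exponent is 10, so the order of 45 is 10.

10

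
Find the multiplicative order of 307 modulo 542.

135

ord(307) | φ(542) = φ(2)·φ(271) = 1·270 = 270 = 2 · 3^3 · 5.
Divisors of 270: 1, 2, 3, 5, 6, 9, 10, 15, 18, 27, 30, 45, 54, 90, 135, 270.
Evaluate successive powers at the divisors of 270:
307^1 ≡ 307
307^2 ≡ 483
307^3 ≡ 315
307^5 ≡ 385
307^6 ≡ 39
307^9 ≡ 361
307^10 ≡ 259
307^15 ≡ 529
307^18 ≡ 241
307^27 ≡ 281
307^30 ≡ 169
307^45 ≡ 513
307^54 ≡ 371
307^90 ≡ 299
307^135 ≡ 1
The smallest such exponent is 135, so the order of 307 is 135.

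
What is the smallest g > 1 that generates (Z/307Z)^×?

5

φ(307) = 307 − 1 = 306 = 2 · 3^2 · 17.
g is a primitive root iff g^(306/q) ≢ 1 (mod 307) for each prime q ∈ {2, 3, 17}.
g = 2: 2^153 ≡ 306; 2^102 ≡ 1 — hits 1, so not a primitive root.
g = 3: 3^153 ≡ 306; 3^102 ≡ 1 — hits 1, so not a primitive root.
g = 4: 4^153 ≡ 1 — hits 1, so not a primitive root.
g = 5: 5^153 ≡ 306; 5^102 ≡ 289; 5^18 ≡ 81 — none is 1, so 5 is a primitive root.
So 5 is the smallest generator of (Z/307Z)^×.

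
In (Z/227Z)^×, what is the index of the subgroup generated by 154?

The order of 154 must divide φ(227) = 227 − 1 = 226 = 2 · 113.
Divisors of 226: 1, 2, 113, 226.
Compute 154^d (mod 227) for the divisors d until we hit 1:
154^1 ≡ 154 (mod 227)
154^2 ≡ 108 (mod 227)
154^113 ≡ 226 (mod 227)
154^226 ≡ 1 (mod 227) ✓
Thus |⟨154⟩| = ord(154) = 226.
The index is φ(227) / ord(154) = 226 / 226 = 1.

1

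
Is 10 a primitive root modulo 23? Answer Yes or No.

Yes

φ(23) = 23 − 1 = 22 = 2 · 11.
10 is a primitive root mod 23 iff 10^(φ(23)/q) ≢ 1 for every prime q | φ(23), i.e. q ∈ {2, 11}.
10^11 ≡ 22 (mod 23)  [q = 2: ≢ 1 ✓]
10^2 ≡ 8 (mod 23)  [q = 11: ≢ 1 ✓]
None equal 1, so ord_23(10) = 22: 10 is a primitive root.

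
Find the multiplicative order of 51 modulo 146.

The order of 51 must divide φ(146) = φ(2)·φ(73) = 1·72 = 72 = 2^3 · 3^2.
Divisors of 72: 1, 2, 3, 4, 6, 8, 9, 12, 18, 24, 36, 72.
Test each divisor d:
51^1 ≡ 51 (mod 146)
51^2 ≡ 119 (mod 146)
51^3 ≡ 83 (mod 146)
51^4 ≡ 145 (mod 146)
51^6 ≡ 27 (mod 146)
51^8 ≡ 1 (mod 146) ✓
The smallest such exponent is 8, so the order of 51 is 8.

8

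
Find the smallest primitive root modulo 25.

φ(25) = φ(5^2) = 5·(5−1) = 20 = 2^2 · 5.
Test candidates g = 2, 3, … against the prime factors q ∈ {2, 5} of φ(25): g is a generator iff g^(20/q) ≢ 1 for every such q.
g = 2: 2^10 ≡ 24; 2^4 ≡ 16 — none is 1, so 2 is a primitive root.
The smallest primitive root modulo 25 is 2.

2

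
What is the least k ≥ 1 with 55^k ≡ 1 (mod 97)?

By Lagrange's theorem, ord_97(55) divides φ(97) = 97 − 1 = 96 = 2^5 · 3.
Divisors of 96: 1, 2, 3, 4, 6, 8, 12, 16, 24, 32, 48, 96.
Test each divisor d:
55^1 ≡ 55
55^2 ≡ 18
55^3 ≡ 20
55^4 ≡ 33
55^6 ≡ 12
55^8 ≡ 22
55^12 ≡ 47
55^16 ≡ 96
55^24 ≡ 75
55^32 ≡ 1
Hence ord(55) = 32.

32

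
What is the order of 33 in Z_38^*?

18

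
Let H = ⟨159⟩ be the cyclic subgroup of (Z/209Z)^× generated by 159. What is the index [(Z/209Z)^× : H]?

By Lagrange's theorem, ord_209(159) divides φ(209) = φ(11·19) = (11−1)·(19−1) = 10·18 = 180 = 2^2 · 3^2 · 5.
Divisors of 180: 1, 2, 3, 4, 5, 6, 9, 10, 12, 15, 18, 20, 30, 36, 45, 60, 90, 180.
Compute 159^d (mod 209) for the divisors d until we hit 1:
159^1 ≡ 159 (mod 209)
159^2 ≡ 201 (mod 209)
159^3 ≡ 191 (mod 209)
159^4 ≡ 64 (mod 209)
159^5 ≡ 144 (mod 209)
159^6 ≡ 115 (mod 209)
159^9 ≡ 20 (mod 209)
159^10 ≡ 45 (mod 209)
159^12 ≡ 58 (mod 209)
159^15 ≡ 1 (mod 209) ✓
The order of 159 is 15, so the subgroup it generates has 15 elements.
Index = |(Z/209Z)^×| / |⟨159⟩| = 180 / 15 = 12.

12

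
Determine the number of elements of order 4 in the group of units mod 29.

φ(29) = 29 − 1 = 28 = 2^2 · 7.
(Z/29Z)^× is cyclic (|G| = 28); a cyclic group of order m has exactly φ(d) elements of each order d | m, and none otherwise.
4 = 2^2 divides 28, and φ(4) = 2.

2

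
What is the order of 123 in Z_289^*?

68

Since 123 ∈ (Z/289Z)^×, its order divides φ(289) = φ(17^2) = 17·(17−1) = 272 = 2^4 · 17.
Divisors of 272: 1, 2, 4, 8, 16, 17, 34, 68, 136, 272.
Evaluate successive powers at the divisors of 272:
123^1 ≡ 123
123^2 ≡ 101
123^4 ≡ 86
123^8 ≡ 171
123^16 ≡ 52
123^17 ≡ 38
123^34 ≡ 288
123^68 ≡ 1
Hence ord(123) = 68.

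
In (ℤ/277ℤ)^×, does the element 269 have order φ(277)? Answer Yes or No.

No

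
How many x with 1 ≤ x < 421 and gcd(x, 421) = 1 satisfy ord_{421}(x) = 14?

6

φ(421) = 421 − 1 = 420 = 2^2 · 3 · 5 · 7.
(Z/421Z)^× is cyclic (|G| = 420); a cyclic group of order m has exactly φ(d) elements of each order d | m, and none otherwise.
14 = 2 · 7 divides 420, and φ(14) = 6.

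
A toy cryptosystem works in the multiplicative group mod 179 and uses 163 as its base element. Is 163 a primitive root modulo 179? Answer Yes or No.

φ(179) = 179 − 1 = 178 = 2 · 89.
An element g generates (Z/179Z)^× iff g^(178/q) ≢ 1 (mod 179) for each prime q ∈ {2, 89}.
163^89 ≡ 178 (mod 179)  [q = 2: ≢ 1 ✓]
163^2 ≡ 77 (mod 179)  [q = 89: ≢ 1 ✓]
All checks pass, so 163 has order 178 and is a primitive root modulo 179.

Yes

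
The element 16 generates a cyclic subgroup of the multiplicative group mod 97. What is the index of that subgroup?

8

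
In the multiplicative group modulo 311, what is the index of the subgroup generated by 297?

ord(297) | φ(311) = 311 − 1 = 310 = 2 · 5 · 31.
Divisors of 310: 1, 2, 5, 10, 31, 62, 155, 310.
Test each divisor d:
297^1 ≡ 297 (mod 311)
297^2 ≡ 196 (mod 311)
297^5 ≡ 206 (mod 311)
297^10 ≡ 140 (mod 311)
297^31 ≡ 275 (mod 311)
297^62 ≡ 52 (mod 311)
297^155 ≡ 310 (mod 311)
297^310 ≡ 1 (mod 311) ✓
The order of 297 is 310, so the subgroup it generates has 310 elements.
[(Z/311Z)^× : ⟨297⟩] = 310/310 = 1.

1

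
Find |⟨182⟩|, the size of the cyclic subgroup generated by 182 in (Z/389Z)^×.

388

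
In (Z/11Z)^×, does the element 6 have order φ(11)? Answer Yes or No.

φ(11) = 11 − 1 = 10 = 2 · 5.
Test 6^(10/q) mod 11 for each prime factor q of 10:
6^5 ≡ 10 (mod 11)  [q = 2: ≢ 1 ✓]
6^2 ≡ 3 (mod 11)  [q = 5: ≢ 1 ✓]
Every test exponent gives a nontrivial residue, hence 6 generates the full group.

Yes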